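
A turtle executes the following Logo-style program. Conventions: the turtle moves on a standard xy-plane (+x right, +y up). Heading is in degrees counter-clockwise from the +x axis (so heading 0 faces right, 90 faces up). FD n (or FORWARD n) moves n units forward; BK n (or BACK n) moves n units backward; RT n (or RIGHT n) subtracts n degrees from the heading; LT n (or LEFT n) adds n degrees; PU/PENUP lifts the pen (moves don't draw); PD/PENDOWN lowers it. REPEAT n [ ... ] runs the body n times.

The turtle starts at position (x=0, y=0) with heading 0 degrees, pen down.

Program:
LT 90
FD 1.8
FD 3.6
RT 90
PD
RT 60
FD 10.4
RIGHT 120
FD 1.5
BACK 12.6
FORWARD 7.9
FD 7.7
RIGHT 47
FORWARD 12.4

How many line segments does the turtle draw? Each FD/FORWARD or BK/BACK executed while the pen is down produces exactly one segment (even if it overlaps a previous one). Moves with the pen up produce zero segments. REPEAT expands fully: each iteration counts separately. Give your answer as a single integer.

Answer: 8

Derivation:
Executing turtle program step by step:
Start: pos=(0,0), heading=0, pen down
LT 90: heading 0 -> 90
FD 1.8: (0,0) -> (0,1.8) [heading=90, draw]
FD 3.6: (0,1.8) -> (0,5.4) [heading=90, draw]
RT 90: heading 90 -> 0
PD: pen down
RT 60: heading 0 -> 300
FD 10.4: (0,5.4) -> (5.2,-3.607) [heading=300, draw]
RT 120: heading 300 -> 180
FD 1.5: (5.2,-3.607) -> (3.7,-3.607) [heading=180, draw]
BK 12.6: (3.7,-3.607) -> (16.3,-3.607) [heading=180, draw]
FD 7.9: (16.3,-3.607) -> (8.4,-3.607) [heading=180, draw]
FD 7.7: (8.4,-3.607) -> (0.7,-3.607) [heading=180, draw]
RT 47: heading 180 -> 133
FD 12.4: (0.7,-3.607) -> (-7.757,5.462) [heading=133, draw]
Final: pos=(-7.757,5.462), heading=133, 8 segment(s) drawn
Segments drawn: 8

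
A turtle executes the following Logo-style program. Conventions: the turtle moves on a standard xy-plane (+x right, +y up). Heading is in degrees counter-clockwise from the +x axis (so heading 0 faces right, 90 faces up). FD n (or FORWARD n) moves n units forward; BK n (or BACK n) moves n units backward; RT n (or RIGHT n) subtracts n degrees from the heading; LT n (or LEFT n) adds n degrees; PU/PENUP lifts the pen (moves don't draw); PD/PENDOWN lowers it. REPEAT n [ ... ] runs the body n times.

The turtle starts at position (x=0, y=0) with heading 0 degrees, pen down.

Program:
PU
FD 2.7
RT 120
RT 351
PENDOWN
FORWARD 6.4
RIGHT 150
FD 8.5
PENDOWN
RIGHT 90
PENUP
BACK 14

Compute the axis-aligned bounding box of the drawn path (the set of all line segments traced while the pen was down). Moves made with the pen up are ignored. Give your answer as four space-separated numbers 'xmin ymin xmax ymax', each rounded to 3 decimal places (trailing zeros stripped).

Executing turtle program step by step:
Start: pos=(0,0), heading=0, pen down
PU: pen up
FD 2.7: (0,0) -> (2.7,0) [heading=0, move]
RT 120: heading 0 -> 240
RT 351: heading 240 -> 249
PD: pen down
FD 6.4: (2.7,0) -> (0.406,-5.975) [heading=249, draw]
RT 150: heading 249 -> 99
FD 8.5: (0.406,-5.975) -> (-0.923,2.42) [heading=99, draw]
PD: pen down
RT 90: heading 99 -> 9
PU: pen up
BK 14: (-0.923,2.42) -> (-14.751,0.23) [heading=9, move]
Final: pos=(-14.751,0.23), heading=9, 2 segment(s) drawn

Segment endpoints: x in {-0.923, 0.406, 2.7}, y in {-5.975, 0, 2.42}
xmin=-0.923, ymin=-5.975, xmax=2.7, ymax=2.42

Answer: -0.923 -5.975 2.7 2.42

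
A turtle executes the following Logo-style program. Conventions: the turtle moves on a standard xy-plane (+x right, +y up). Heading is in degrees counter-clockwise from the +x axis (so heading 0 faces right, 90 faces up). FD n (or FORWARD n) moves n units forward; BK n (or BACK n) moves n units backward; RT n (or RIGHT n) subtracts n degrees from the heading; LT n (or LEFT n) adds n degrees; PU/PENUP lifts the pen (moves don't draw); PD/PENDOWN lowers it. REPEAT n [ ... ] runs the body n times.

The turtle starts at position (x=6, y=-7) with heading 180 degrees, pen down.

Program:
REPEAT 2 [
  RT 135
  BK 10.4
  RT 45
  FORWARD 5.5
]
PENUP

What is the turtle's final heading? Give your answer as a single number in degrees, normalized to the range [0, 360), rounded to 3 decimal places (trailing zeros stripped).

Answer: 180

Derivation:
Executing turtle program step by step:
Start: pos=(6,-7), heading=180, pen down
REPEAT 2 [
  -- iteration 1/2 --
  RT 135: heading 180 -> 45
  BK 10.4: (6,-7) -> (-1.354,-14.354) [heading=45, draw]
  RT 45: heading 45 -> 0
  FD 5.5: (-1.354,-14.354) -> (4.146,-14.354) [heading=0, draw]
  -- iteration 2/2 --
  RT 135: heading 0 -> 225
  BK 10.4: (4.146,-14.354) -> (11.5,-7) [heading=225, draw]
  RT 45: heading 225 -> 180
  FD 5.5: (11.5,-7) -> (6,-7) [heading=180, draw]
]
PU: pen up
Final: pos=(6,-7), heading=180, 4 segment(s) drawn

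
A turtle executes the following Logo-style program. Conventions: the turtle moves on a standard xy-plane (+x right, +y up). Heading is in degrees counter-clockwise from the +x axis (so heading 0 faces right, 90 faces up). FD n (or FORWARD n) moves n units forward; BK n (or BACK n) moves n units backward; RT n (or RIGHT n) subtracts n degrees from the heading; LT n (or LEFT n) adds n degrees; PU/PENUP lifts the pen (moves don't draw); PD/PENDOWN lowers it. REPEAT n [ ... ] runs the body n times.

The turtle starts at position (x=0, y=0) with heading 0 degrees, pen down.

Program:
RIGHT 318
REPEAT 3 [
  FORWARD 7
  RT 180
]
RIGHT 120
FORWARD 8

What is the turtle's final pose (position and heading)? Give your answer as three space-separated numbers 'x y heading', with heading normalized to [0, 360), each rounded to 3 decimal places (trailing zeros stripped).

Executing turtle program step by step:
Start: pos=(0,0), heading=0, pen down
RT 318: heading 0 -> 42
REPEAT 3 [
  -- iteration 1/3 --
  FD 7: (0,0) -> (5.202,4.684) [heading=42, draw]
  RT 180: heading 42 -> 222
  -- iteration 2/3 --
  FD 7: (5.202,4.684) -> (0,0) [heading=222, draw]
  RT 180: heading 222 -> 42
  -- iteration 3/3 --
  FD 7: (0,0) -> (5.202,4.684) [heading=42, draw]
  RT 180: heading 42 -> 222
]
RT 120: heading 222 -> 102
FD 8: (5.202,4.684) -> (3.539,12.509) [heading=102, draw]
Final: pos=(3.539,12.509), heading=102, 4 segment(s) drawn

Answer: 3.539 12.509 102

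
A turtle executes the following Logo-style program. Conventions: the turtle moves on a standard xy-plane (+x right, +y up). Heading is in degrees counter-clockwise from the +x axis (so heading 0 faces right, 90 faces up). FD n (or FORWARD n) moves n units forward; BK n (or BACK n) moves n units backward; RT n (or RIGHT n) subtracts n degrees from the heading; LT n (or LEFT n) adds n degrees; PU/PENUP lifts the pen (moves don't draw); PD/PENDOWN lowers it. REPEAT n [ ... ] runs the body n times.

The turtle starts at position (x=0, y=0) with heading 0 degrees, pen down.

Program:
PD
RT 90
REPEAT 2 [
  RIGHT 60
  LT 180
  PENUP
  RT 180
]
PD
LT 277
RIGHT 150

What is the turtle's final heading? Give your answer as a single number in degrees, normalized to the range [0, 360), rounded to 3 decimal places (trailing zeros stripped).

Executing turtle program step by step:
Start: pos=(0,0), heading=0, pen down
PD: pen down
RT 90: heading 0 -> 270
REPEAT 2 [
  -- iteration 1/2 --
  RT 60: heading 270 -> 210
  LT 180: heading 210 -> 30
  PU: pen up
  RT 180: heading 30 -> 210
  -- iteration 2/2 --
  RT 60: heading 210 -> 150
  LT 180: heading 150 -> 330
  PU: pen up
  RT 180: heading 330 -> 150
]
PD: pen down
LT 277: heading 150 -> 67
RT 150: heading 67 -> 277
Final: pos=(0,0), heading=277, 0 segment(s) drawn

Answer: 277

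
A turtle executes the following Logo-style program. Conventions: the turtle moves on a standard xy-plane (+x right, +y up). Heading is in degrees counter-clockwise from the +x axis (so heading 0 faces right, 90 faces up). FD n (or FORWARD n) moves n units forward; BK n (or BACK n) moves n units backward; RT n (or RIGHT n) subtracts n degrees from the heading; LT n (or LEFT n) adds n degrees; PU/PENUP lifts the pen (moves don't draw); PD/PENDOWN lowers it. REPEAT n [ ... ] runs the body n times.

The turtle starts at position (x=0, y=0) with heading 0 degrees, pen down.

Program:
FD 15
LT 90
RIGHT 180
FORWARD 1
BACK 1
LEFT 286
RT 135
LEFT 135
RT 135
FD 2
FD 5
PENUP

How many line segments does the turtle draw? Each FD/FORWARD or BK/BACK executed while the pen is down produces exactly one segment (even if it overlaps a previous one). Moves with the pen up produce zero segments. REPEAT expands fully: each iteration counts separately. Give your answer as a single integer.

Executing turtle program step by step:
Start: pos=(0,0), heading=0, pen down
FD 15: (0,0) -> (15,0) [heading=0, draw]
LT 90: heading 0 -> 90
RT 180: heading 90 -> 270
FD 1: (15,0) -> (15,-1) [heading=270, draw]
BK 1: (15,-1) -> (15,0) [heading=270, draw]
LT 286: heading 270 -> 196
RT 135: heading 196 -> 61
LT 135: heading 61 -> 196
RT 135: heading 196 -> 61
FD 2: (15,0) -> (15.97,1.749) [heading=61, draw]
FD 5: (15.97,1.749) -> (18.394,6.122) [heading=61, draw]
PU: pen up
Final: pos=(18.394,6.122), heading=61, 5 segment(s) drawn
Segments drawn: 5

Answer: 5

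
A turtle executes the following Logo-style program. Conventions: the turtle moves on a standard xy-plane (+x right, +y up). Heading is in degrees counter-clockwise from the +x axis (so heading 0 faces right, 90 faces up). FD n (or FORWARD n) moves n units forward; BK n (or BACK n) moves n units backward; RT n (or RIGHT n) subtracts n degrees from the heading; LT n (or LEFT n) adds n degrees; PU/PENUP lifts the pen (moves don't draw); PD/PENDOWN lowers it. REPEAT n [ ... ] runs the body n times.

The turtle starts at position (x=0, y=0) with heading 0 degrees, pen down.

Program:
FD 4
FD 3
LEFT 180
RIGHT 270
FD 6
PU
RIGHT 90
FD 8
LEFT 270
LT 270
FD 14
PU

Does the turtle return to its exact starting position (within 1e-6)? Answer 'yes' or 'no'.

Answer: no

Derivation:
Executing turtle program step by step:
Start: pos=(0,0), heading=0, pen down
FD 4: (0,0) -> (4,0) [heading=0, draw]
FD 3: (4,0) -> (7,0) [heading=0, draw]
LT 180: heading 0 -> 180
RT 270: heading 180 -> 270
FD 6: (7,0) -> (7,-6) [heading=270, draw]
PU: pen up
RT 90: heading 270 -> 180
FD 8: (7,-6) -> (-1,-6) [heading=180, move]
LT 270: heading 180 -> 90
LT 270: heading 90 -> 0
FD 14: (-1,-6) -> (13,-6) [heading=0, move]
PU: pen up
Final: pos=(13,-6), heading=0, 3 segment(s) drawn

Start position: (0, 0)
Final position: (13, -6)
Distance = 14.318; >= 1e-6 -> NOT closed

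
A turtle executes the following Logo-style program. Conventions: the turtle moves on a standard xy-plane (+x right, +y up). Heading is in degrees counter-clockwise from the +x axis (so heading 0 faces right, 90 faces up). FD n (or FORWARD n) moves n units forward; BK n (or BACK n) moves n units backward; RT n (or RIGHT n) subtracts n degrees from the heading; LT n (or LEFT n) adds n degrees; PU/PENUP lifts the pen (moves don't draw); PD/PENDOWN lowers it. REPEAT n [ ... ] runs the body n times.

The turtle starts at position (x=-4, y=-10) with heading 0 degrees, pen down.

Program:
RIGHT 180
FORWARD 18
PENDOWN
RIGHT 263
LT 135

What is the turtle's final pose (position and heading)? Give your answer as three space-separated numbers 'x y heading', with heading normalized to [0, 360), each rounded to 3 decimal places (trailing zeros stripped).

Answer: -22 -10 52

Derivation:
Executing turtle program step by step:
Start: pos=(-4,-10), heading=0, pen down
RT 180: heading 0 -> 180
FD 18: (-4,-10) -> (-22,-10) [heading=180, draw]
PD: pen down
RT 263: heading 180 -> 277
LT 135: heading 277 -> 52
Final: pos=(-22,-10), heading=52, 1 segment(s) drawn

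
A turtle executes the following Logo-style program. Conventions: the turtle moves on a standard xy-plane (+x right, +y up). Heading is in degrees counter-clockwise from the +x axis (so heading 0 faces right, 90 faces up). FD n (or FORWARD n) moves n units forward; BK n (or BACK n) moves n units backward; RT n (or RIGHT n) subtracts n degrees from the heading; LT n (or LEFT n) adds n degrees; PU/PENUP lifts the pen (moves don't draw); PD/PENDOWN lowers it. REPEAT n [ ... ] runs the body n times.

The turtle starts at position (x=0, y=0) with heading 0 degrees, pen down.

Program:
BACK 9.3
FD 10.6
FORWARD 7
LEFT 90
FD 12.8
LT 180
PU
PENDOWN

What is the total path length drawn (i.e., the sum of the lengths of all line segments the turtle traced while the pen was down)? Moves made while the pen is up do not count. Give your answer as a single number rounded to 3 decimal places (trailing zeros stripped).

Executing turtle program step by step:
Start: pos=(0,0), heading=0, pen down
BK 9.3: (0,0) -> (-9.3,0) [heading=0, draw]
FD 10.6: (-9.3,0) -> (1.3,0) [heading=0, draw]
FD 7: (1.3,0) -> (8.3,0) [heading=0, draw]
LT 90: heading 0 -> 90
FD 12.8: (8.3,0) -> (8.3,12.8) [heading=90, draw]
LT 180: heading 90 -> 270
PU: pen up
PD: pen down
Final: pos=(8.3,12.8), heading=270, 4 segment(s) drawn

Segment lengths:
  seg 1: (0,0) -> (-9.3,0), length = 9.3
  seg 2: (-9.3,0) -> (1.3,0), length = 10.6
  seg 3: (1.3,0) -> (8.3,0), length = 7
  seg 4: (8.3,0) -> (8.3,12.8), length = 12.8
Total = 39.7

Answer: 39.7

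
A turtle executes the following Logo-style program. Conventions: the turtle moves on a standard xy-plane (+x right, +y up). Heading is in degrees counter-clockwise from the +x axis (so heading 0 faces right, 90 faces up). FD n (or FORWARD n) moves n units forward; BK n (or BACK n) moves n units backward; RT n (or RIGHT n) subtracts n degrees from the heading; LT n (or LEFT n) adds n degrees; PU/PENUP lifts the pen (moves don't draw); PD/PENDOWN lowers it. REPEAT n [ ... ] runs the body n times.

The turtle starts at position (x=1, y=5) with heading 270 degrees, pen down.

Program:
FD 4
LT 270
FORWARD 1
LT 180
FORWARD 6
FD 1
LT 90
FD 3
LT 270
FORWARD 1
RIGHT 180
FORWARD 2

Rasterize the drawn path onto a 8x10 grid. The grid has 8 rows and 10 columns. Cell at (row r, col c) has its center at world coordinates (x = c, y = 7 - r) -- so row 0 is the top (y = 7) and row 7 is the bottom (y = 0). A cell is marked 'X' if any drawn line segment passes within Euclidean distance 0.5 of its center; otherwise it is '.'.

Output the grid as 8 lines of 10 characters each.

Segment 0: (1,5) -> (1,1)
Segment 1: (1,1) -> (-0,1)
Segment 2: (-0,1) -> (6,1)
Segment 3: (6,1) -> (7,1)
Segment 4: (7,1) -> (7,4)
Segment 5: (7,4) -> (8,4)
Segment 6: (8,4) -> (6,4)

Answer: ..........
..........
.X........
.X....XXX.
.X.....X..
.X.....X..
XXXXXXXX..
..........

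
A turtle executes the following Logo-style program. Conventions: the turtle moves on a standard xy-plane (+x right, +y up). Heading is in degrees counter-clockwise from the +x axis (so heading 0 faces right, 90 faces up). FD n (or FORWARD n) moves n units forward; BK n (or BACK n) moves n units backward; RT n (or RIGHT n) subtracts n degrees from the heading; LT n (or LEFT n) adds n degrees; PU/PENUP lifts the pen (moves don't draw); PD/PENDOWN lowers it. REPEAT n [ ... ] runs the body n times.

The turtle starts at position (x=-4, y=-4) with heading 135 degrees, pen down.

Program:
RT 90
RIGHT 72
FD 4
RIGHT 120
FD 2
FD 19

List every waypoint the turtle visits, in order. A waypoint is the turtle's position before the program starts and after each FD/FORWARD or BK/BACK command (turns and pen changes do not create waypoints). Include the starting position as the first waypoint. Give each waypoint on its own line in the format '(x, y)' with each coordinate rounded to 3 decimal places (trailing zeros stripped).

Executing turtle program step by step:
Start: pos=(-4,-4), heading=135, pen down
RT 90: heading 135 -> 45
RT 72: heading 45 -> 333
FD 4: (-4,-4) -> (-0.436,-5.816) [heading=333, draw]
RT 120: heading 333 -> 213
FD 2: (-0.436,-5.816) -> (-2.113,-6.905) [heading=213, draw]
FD 19: (-2.113,-6.905) -> (-18.048,-17.253) [heading=213, draw]
Final: pos=(-18.048,-17.253), heading=213, 3 segment(s) drawn
Waypoints (4 total):
(-4, -4)
(-0.436, -5.816)
(-2.113, -6.905)
(-18.048, -17.253)

Answer: (-4, -4)
(-0.436, -5.816)
(-2.113, -6.905)
(-18.048, -17.253)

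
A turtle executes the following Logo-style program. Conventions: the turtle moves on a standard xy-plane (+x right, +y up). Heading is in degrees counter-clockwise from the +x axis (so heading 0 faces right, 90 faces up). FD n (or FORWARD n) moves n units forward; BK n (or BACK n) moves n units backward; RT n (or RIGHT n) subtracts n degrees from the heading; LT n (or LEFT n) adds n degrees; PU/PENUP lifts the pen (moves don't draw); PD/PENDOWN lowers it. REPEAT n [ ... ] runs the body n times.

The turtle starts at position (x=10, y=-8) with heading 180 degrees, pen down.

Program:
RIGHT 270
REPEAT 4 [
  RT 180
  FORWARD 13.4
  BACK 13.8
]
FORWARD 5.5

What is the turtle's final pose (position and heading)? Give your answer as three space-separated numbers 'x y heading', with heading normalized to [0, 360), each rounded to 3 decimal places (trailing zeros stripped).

Answer: 10 -13.5 270

Derivation:
Executing turtle program step by step:
Start: pos=(10,-8), heading=180, pen down
RT 270: heading 180 -> 270
REPEAT 4 [
  -- iteration 1/4 --
  RT 180: heading 270 -> 90
  FD 13.4: (10,-8) -> (10,5.4) [heading=90, draw]
  BK 13.8: (10,5.4) -> (10,-8.4) [heading=90, draw]
  -- iteration 2/4 --
  RT 180: heading 90 -> 270
  FD 13.4: (10,-8.4) -> (10,-21.8) [heading=270, draw]
  BK 13.8: (10,-21.8) -> (10,-8) [heading=270, draw]
  -- iteration 3/4 --
  RT 180: heading 270 -> 90
  FD 13.4: (10,-8) -> (10,5.4) [heading=90, draw]
  BK 13.8: (10,5.4) -> (10,-8.4) [heading=90, draw]
  -- iteration 4/4 --
  RT 180: heading 90 -> 270
  FD 13.4: (10,-8.4) -> (10,-21.8) [heading=270, draw]
  BK 13.8: (10,-21.8) -> (10,-8) [heading=270, draw]
]
FD 5.5: (10,-8) -> (10,-13.5) [heading=270, draw]
Final: pos=(10,-13.5), heading=270, 9 segment(s) drawn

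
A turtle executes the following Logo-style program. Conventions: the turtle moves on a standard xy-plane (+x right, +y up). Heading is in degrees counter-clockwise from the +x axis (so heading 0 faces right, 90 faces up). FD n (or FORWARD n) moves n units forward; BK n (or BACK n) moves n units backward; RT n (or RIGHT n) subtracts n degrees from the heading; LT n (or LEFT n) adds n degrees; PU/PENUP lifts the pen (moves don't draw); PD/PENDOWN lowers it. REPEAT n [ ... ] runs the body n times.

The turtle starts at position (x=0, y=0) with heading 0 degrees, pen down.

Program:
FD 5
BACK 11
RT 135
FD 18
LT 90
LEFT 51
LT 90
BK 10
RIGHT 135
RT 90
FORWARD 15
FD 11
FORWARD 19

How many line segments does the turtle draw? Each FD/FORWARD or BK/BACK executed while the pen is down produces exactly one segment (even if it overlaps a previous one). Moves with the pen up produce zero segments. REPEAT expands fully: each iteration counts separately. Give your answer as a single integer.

Executing turtle program step by step:
Start: pos=(0,0), heading=0, pen down
FD 5: (0,0) -> (5,0) [heading=0, draw]
BK 11: (5,0) -> (-6,0) [heading=0, draw]
RT 135: heading 0 -> 225
FD 18: (-6,0) -> (-18.728,-12.728) [heading=225, draw]
LT 90: heading 225 -> 315
LT 51: heading 315 -> 6
LT 90: heading 6 -> 96
BK 10: (-18.728,-12.728) -> (-17.683,-22.673) [heading=96, draw]
RT 135: heading 96 -> 321
RT 90: heading 321 -> 231
FD 15: (-17.683,-22.673) -> (-27.122,-34.33) [heading=231, draw]
FD 11: (-27.122,-34.33) -> (-34.045,-42.879) [heading=231, draw]
FD 19: (-34.045,-42.879) -> (-46.002,-57.645) [heading=231, draw]
Final: pos=(-46.002,-57.645), heading=231, 7 segment(s) drawn
Segments drawn: 7

Answer: 7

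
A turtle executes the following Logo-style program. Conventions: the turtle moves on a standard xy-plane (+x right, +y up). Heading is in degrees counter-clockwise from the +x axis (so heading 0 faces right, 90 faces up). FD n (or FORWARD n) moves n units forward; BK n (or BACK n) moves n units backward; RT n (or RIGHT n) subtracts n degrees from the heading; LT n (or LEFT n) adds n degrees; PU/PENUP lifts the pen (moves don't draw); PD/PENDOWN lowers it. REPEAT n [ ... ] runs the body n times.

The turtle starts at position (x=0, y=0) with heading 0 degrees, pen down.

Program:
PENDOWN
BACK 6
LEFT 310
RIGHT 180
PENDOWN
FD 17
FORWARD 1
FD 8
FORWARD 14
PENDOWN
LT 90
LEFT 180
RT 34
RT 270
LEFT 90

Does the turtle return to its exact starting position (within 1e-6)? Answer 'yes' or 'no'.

Executing turtle program step by step:
Start: pos=(0,0), heading=0, pen down
PD: pen down
BK 6: (0,0) -> (-6,0) [heading=0, draw]
LT 310: heading 0 -> 310
RT 180: heading 310 -> 130
PD: pen down
FD 17: (-6,0) -> (-16.927,13.023) [heading=130, draw]
FD 1: (-16.927,13.023) -> (-17.57,13.789) [heading=130, draw]
FD 8: (-17.57,13.789) -> (-22.712,19.917) [heading=130, draw]
FD 14: (-22.712,19.917) -> (-31.712,30.642) [heading=130, draw]
PD: pen down
LT 90: heading 130 -> 220
LT 180: heading 220 -> 40
RT 34: heading 40 -> 6
RT 270: heading 6 -> 96
LT 90: heading 96 -> 186
Final: pos=(-31.712,30.642), heading=186, 5 segment(s) drawn

Start position: (0, 0)
Final position: (-31.712, 30.642)
Distance = 44.097; >= 1e-6 -> NOT closed

Answer: no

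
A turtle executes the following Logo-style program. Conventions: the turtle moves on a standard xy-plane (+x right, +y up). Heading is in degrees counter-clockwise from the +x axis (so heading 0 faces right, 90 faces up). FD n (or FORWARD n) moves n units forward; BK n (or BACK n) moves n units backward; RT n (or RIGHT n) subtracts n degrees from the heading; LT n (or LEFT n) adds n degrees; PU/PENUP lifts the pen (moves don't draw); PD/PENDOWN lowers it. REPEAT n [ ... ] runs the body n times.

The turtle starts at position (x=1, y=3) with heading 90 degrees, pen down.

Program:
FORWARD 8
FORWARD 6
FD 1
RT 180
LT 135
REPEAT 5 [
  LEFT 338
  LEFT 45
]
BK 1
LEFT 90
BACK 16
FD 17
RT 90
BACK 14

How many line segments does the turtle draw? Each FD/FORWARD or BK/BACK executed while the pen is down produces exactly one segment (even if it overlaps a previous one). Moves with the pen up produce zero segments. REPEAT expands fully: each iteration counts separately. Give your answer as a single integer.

Answer: 7

Derivation:
Executing turtle program step by step:
Start: pos=(1,3), heading=90, pen down
FD 8: (1,3) -> (1,11) [heading=90, draw]
FD 6: (1,11) -> (1,17) [heading=90, draw]
FD 1: (1,17) -> (1,18) [heading=90, draw]
RT 180: heading 90 -> 270
LT 135: heading 270 -> 45
REPEAT 5 [
  -- iteration 1/5 --
  LT 338: heading 45 -> 23
  LT 45: heading 23 -> 68
  -- iteration 2/5 --
  LT 338: heading 68 -> 46
  LT 45: heading 46 -> 91
  -- iteration 3/5 --
  LT 338: heading 91 -> 69
  LT 45: heading 69 -> 114
  -- iteration 4/5 --
  LT 338: heading 114 -> 92
  LT 45: heading 92 -> 137
  -- iteration 5/5 --
  LT 338: heading 137 -> 115
  LT 45: heading 115 -> 160
]
BK 1: (1,18) -> (1.94,17.658) [heading=160, draw]
LT 90: heading 160 -> 250
BK 16: (1.94,17.658) -> (7.412,32.693) [heading=250, draw]
FD 17: (7.412,32.693) -> (1.598,16.718) [heading=250, draw]
RT 90: heading 250 -> 160
BK 14: (1.598,16.718) -> (14.753,11.93) [heading=160, draw]
Final: pos=(14.753,11.93), heading=160, 7 segment(s) drawn
Segments drawn: 7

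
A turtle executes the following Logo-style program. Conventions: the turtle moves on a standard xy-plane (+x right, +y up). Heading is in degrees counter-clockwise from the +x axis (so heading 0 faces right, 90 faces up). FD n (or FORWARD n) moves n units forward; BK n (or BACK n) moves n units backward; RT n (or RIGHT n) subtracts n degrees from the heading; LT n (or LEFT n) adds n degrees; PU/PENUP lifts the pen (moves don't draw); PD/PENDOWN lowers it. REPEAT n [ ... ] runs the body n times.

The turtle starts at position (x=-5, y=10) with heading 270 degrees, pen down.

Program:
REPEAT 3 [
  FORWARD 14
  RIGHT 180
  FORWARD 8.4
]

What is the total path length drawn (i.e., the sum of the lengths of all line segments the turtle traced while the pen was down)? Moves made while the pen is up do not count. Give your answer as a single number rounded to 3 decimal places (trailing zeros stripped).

Answer: 67.2

Derivation:
Executing turtle program step by step:
Start: pos=(-5,10), heading=270, pen down
REPEAT 3 [
  -- iteration 1/3 --
  FD 14: (-5,10) -> (-5,-4) [heading=270, draw]
  RT 180: heading 270 -> 90
  FD 8.4: (-5,-4) -> (-5,4.4) [heading=90, draw]
  -- iteration 2/3 --
  FD 14: (-5,4.4) -> (-5,18.4) [heading=90, draw]
  RT 180: heading 90 -> 270
  FD 8.4: (-5,18.4) -> (-5,10) [heading=270, draw]
  -- iteration 3/3 --
  FD 14: (-5,10) -> (-5,-4) [heading=270, draw]
  RT 180: heading 270 -> 90
  FD 8.4: (-5,-4) -> (-5,4.4) [heading=90, draw]
]
Final: pos=(-5,4.4), heading=90, 6 segment(s) drawn

Segment lengths:
  seg 1: (-5,10) -> (-5,-4), length = 14
  seg 2: (-5,-4) -> (-5,4.4), length = 8.4
  seg 3: (-5,4.4) -> (-5,18.4), length = 14
  seg 4: (-5,18.4) -> (-5,10), length = 8.4
  seg 5: (-5,10) -> (-5,-4), length = 14
  seg 6: (-5,-4) -> (-5,4.4), length = 8.4
Total = 67.2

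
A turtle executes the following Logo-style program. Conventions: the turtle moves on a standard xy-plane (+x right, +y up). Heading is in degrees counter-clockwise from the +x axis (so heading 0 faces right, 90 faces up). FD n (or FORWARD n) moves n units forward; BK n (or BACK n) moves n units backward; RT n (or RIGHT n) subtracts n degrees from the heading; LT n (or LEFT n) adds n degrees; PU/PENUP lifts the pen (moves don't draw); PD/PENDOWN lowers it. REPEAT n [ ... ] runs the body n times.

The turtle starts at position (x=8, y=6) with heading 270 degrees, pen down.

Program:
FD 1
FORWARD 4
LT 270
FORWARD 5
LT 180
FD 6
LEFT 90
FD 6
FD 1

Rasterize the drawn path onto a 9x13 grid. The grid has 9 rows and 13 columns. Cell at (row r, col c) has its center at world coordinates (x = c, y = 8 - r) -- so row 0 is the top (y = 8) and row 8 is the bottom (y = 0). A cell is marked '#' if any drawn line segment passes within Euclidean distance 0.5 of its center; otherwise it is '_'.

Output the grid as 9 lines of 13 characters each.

Segment 0: (8,6) -> (8,5)
Segment 1: (8,5) -> (8,1)
Segment 2: (8,1) -> (3,1)
Segment 3: (3,1) -> (9,1)
Segment 4: (9,1) -> (9,7)
Segment 5: (9,7) -> (9,8)

Answer: _________#___
_________#___
________##___
________##___
________##___
________##___
________##___
___#######___
_____________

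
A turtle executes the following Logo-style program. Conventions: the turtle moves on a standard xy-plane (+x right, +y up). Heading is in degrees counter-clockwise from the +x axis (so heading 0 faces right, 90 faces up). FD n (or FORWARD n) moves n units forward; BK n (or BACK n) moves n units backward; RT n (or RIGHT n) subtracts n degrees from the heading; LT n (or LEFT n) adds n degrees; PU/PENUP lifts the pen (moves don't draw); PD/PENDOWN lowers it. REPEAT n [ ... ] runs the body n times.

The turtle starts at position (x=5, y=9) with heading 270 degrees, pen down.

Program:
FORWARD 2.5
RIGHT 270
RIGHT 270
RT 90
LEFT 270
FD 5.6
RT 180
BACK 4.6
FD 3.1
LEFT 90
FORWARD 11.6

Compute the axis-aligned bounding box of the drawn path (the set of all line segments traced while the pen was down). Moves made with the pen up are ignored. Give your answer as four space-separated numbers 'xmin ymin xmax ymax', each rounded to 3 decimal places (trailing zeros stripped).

Answer: -6.6 -3.7 5 9

Derivation:
Executing turtle program step by step:
Start: pos=(5,9), heading=270, pen down
FD 2.5: (5,9) -> (5,6.5) [heading=270, draw]
RT 270: heading 270 -> 0
RT 270: heading 0 -> 90
RT 90: heading 90 -> 0
LT 270: heading 0 -> 270
FD 5.6: (5,6.5) -> (5,0.9) [heading=270, draw]
RT 180: heading 270 -> 90
BK 4.6: (5,0.9) -> (5,-3.7) [heading=90, draw]
FD 3.1: (5,-3.7) -> (5,-0.6) [heading=90, draw]
LT 90: heading 90 -> 180
FD 11.6: (5,-0.6) -> (-6.6,-0.6) [heading=180, draw]
Final: pos=(-6.6,-0.6), heading=180, 5 segment(s) drawn

Segment endpoints: x in {-6.6, 5, 5}, y in {-3.7, -0.6, -0.6, 0.9, 6.5, 9}
xmin=-6.6, ymin=-3.7, xmax=5, ymax=9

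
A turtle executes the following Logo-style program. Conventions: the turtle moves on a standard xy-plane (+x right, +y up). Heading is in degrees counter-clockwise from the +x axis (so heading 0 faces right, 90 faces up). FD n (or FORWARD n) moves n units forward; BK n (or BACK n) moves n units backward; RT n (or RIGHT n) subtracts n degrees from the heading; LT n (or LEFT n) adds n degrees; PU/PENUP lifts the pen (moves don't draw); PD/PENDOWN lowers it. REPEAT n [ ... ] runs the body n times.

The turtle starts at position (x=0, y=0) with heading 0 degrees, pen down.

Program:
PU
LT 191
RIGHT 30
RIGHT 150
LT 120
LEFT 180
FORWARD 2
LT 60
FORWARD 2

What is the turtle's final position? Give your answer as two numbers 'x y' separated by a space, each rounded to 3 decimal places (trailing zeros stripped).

Answer: 3.275 -1.128

Derivation:
Executing turtle program step by step:
Start: pos=(0,0), heading=0, pen down
PU: pen up
LT 191: heading 0 -> 191
RT 30: heading 191 -> 161
RT 150: heading 161 -> 11
LT 120: heading 11 -> 131
LT 180: heading 131 -> 311
FD 2: (0,0) -> (1.312,-1.509) [heading=311, move]
LT 60: heading 311 -> 11
FD 2: (1.312,-1.509) -> (3.275,-1.128) [heading=11, move]
Final: pos=(3.275,-1.128), heading=11, 0 segment(s) drawn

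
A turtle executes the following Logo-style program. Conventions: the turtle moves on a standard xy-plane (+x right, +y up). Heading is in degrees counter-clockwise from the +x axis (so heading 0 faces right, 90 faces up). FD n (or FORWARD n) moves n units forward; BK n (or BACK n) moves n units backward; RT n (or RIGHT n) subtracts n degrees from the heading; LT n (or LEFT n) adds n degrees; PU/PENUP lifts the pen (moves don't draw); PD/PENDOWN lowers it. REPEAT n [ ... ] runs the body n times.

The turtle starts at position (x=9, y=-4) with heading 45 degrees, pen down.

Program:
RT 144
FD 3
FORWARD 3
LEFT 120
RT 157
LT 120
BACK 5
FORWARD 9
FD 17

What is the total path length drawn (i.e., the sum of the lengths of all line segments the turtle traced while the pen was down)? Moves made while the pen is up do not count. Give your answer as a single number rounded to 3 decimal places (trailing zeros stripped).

Executing turtle program step by step:
Start: pos=(9,-4), heading=45, pen down
RT 144: heading 45 -> 261
FD 3: (9,-4) -> (8.531,-6.963) [heading=261, draw]
FD 3: (8.531,-6.963) -> (8.061,-9.926) [heading=261, draw]
LT 120: heading 261 -> 21
RT 157: heading 21 -> 224
LT 120: heading 224 -> 344
BK 5: (8.061,-9.926) -> (3.255,-8.548) [heading=344, draw]
FD 9: (3.255,-8.548) -> (11.906,-11.029) [heading=344, draw]
FD 17: (11.906,-11.029) -> (28.248,-15.715) [heading=344, draw]
Final: pos=(28.248,-15.715), heading=344, 5 segment(s) drawn

Segment lengths:
  seg 1: (9,-4) -> (8.531,-6.963), length = 3
  seg 2: (8.531,-6.963) -> (8.061,-9.926), length = 3
  seg 3: (8.061,-9.926) -> (3.255,-8.548), length = 5
  seg 4: (3.255,-8.548) -> (11.906,-11.029), length = 9
  seg 5: (11.906,-11.029) -> (28.248,-15.715), length = 17
Total = 37

Answer: 37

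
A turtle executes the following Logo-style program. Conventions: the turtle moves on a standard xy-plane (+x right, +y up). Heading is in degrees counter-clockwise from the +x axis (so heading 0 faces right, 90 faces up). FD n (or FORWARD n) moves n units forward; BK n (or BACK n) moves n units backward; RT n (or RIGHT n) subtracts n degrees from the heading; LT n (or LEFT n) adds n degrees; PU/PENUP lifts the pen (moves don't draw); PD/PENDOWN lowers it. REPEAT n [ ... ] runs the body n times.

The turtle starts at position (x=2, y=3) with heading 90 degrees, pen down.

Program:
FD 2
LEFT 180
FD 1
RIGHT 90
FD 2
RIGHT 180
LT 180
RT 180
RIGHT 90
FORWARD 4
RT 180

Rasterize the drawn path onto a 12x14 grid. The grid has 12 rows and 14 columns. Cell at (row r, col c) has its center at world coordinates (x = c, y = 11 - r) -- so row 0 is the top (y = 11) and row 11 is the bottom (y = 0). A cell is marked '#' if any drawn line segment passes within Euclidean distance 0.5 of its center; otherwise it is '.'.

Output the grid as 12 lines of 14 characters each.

Segment 0: (2,3) -> (2,5)
Segment 1: (2,5) -> (2,4)
Segment 2: (2,4) -> (-0,4)
Segment 3: (-0,4) -> (0,0)

Answer: ..............
..............
..............
..............
..............
..............
..#...........
###...........
#.#...........
#.............
#.............
#.............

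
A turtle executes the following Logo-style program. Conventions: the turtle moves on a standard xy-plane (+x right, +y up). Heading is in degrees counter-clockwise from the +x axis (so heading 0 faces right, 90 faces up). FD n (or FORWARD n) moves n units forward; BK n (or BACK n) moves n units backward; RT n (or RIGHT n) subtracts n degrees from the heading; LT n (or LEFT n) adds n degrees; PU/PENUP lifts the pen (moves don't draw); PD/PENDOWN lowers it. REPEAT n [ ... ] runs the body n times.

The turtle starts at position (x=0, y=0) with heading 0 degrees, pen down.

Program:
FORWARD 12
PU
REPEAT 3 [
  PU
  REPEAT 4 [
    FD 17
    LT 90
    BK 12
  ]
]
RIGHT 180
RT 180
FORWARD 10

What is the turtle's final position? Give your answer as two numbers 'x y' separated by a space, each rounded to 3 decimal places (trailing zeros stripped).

Executing turtle program step by step:
Start: pos=(0,0), heading=0, pen down
FD 12: (0,0) -> (12,0) [heading=0, draw]
PU: pen up
REPEAT 3 [
  -- iteration 1/3 --
  PU: pen up
  REPEAT 4 [
    -- iteration 1/4 --
    FD 17: (12,0) -> (29,0) [heading=0, move]
    LT 90: heading 0 -> 90
    BK 12: (29,0) -> (29,-12) [heading=90, move]
    -- iteration 2/4 --
    FD 17: (29,-12) -> (29,5) [heading=90, move]
    LT 90: heading 90 -> 180
    BK 12: (29,5) -> (41,5) [heading=180, move]
    -- iteration 3/4 --
    FD 17: (41,5) -> (24,5) [heading=180, move]
    LT 90: heading 180 -> 270
    BK 12: (24,5) -> (24,17) [heading=270, move]
    -- iteration 4/4 --
    FD 17: (24,17) -> (24,0) [heading=270, move]
    LT 90: heading 270 -> 0
    BK 12: (24,0) -> (12,0) [heading=0, move]
  ]
  -- iteration 2/3 --
  PU: pen up
  REPEAT 4 [
    -- iteration 1/4 --
    FD 17: (12,0) -> (29,0) [heading=0, move]
    LT 90: heading 0 -> 90
    BK 12: (29,0) -> (29,-12) [heading=90, move]
    -- iteration 2/4 --
    FD 17: (29,-12) -> (29,5) [heading=90, move]
    LT 90: heading 90 -> 180
    BK 12: (29,5) -> (41,5) [heading=180, move]
    -- iteration 3/4 --
    FD 17: (41,5) -> (24,5) [heading=180, move]
    LT 90: heading 180 -> 270
    BK 12: (24,5) -> (24,17) [heading=270, move]
    -- iteration 4/4 --
    FD 17: (24,17) -> (24,0) [heading=270, move]
    LT 90: heading 270 -> 0
    BK 12: (24,0) -> (12,0) [heading=0, move]
  ]
  -- iteration 3/3 --
  PU: pen up
  REPEAT 4 [
    -- iteration 1/4 --
    FD 17: (12,0) -> (29,0) [heading=0, move]
    LT 90: heading 0 -> 90
    BK 12: (29,0) -> (29,-12) [heading=90, move]
    -- iteration 2/4 --
    FD 17: (29,-12) -> (29,5) [heading=90, move]
    LT 90: heading 90 -> 180
    BK 12: (29,5) -> (41,5) [heading=180, move]
    -- iteration 3/4 --
    FD 17: (41,5) -> (24,5) [heading=180, move]
    LT 90: heading 180 -> 270
    BK 12: (24,5) -> (24,17) [heading=270, move]
    -- iteration 4/4 --
    FD 17: (24,17) -> (24,0) [heading=270, move]
    LT 90: heading 270 -> 0
    BK 12: (24,0) -> (12,0) [heading=0, move]
  ]
]
RT 180: heading 0 -> 180
RT 180: heading 180 -> 0
FD 10: (12,0) -> (22,0) [heading=0, move]
Final: pos=(22,0), heading=0, 1 segment(s) drawn

Answer: 22 0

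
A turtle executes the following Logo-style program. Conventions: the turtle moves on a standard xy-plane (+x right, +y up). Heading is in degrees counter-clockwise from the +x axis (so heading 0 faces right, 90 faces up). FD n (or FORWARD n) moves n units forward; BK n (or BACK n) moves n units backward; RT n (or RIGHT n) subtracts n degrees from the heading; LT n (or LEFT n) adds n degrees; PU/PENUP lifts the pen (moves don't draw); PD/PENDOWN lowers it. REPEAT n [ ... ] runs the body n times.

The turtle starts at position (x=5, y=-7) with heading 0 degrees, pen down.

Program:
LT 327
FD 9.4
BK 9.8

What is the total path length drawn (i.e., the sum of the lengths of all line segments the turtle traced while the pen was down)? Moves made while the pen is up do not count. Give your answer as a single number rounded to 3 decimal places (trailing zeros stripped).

Executing turtle program step by step:
Start: pos=(5,-7), heading=0, pen down
LT 327: heading 0 -> 327
FD 9.4: (5,-7) -> (12.884,-12.12) [heading=327, draw]
BK 9.8: (12.884,-12.12) -> (4.665,-6.782) [heading=327, draw]
Final: pos=(4.665,-6.782), heading=327, 2 segment(s) drawn

Segment lengths:
  seg 1: (5,-7) -> (12.884,-12.12), length = 9.4
  seg 2: (12.884,-12.12) -> (4.665,-6.782), length = 9.8
Total = 19.2

Answer: 19.2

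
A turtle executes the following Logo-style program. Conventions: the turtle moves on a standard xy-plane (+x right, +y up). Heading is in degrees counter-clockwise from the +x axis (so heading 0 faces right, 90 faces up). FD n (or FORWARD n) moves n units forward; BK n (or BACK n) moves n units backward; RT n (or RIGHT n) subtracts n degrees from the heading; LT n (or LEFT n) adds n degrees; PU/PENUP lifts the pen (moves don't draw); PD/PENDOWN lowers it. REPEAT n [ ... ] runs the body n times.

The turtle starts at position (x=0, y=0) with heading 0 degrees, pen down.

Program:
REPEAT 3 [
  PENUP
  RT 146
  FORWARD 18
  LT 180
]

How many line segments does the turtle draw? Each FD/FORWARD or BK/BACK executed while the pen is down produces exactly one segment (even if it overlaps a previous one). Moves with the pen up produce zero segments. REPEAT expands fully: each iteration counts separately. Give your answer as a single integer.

Executing turtle program step by step:
Start: pos=(0,0), heading=0, pen down
REPEAT 3 [
  -- iteration 1/3 --
  PU: pen up
  RT 146: heading 0 -> 214
  FD 18: (0,0) -> (-14.923,-10.065) [heading=214, move]
  LT 180: heading 214 -> 34
  -- iteration 2/3 --
  PU: pen up
  RT 146: heading 34 -> 248
  FD 18: (-14.923,-10.065) -> (-21.666,-26.755) [heading=248, move]
  LT 180: heading 248 -> 68
  -- iteration 3/3 --
  PU: pen up
  RT 146: heading 68 -> 282
  FD 18: (-21.666,-26.755) -> (-17.923,-44.361) [heading=282, move]
  LT 180: heading 282 -> 102
]
Final: pos=(-17.923,-44.361), heading=102, 0 segment(s) drawn
Segments drawn: 0

Answer: 0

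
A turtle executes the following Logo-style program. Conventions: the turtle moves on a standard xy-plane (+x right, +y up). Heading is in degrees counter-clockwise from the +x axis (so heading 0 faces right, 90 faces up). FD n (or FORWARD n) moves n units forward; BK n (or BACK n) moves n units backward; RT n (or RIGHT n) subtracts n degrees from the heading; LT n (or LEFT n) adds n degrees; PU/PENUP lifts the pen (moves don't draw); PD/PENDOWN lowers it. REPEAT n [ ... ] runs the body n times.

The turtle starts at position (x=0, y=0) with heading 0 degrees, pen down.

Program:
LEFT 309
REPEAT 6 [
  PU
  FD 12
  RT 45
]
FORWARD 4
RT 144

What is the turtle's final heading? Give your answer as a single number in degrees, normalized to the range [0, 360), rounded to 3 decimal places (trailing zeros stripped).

Answer: 255

Derivation:
Executing turtle program step by step:
Start: pos=(0,0), heading=0, pen down
LT 309: heading 0 -> 309
REPEAT 6 [
  -- iteration 1/6 --
  PU: pen up
  FD 12: (0,0) -> (7.552,-9.326) [heading=309, move]
  RT 45: heading 309 -> 264
  -- iteration 2/6 --
  PU: pen up
  FD 12: (7.552,-9.326) -> (6.298,-21.26) [heading=264, move]
  RT 45: heading 264 -> 219
  -- iteration 3/6 --
  PU: pen up
  FD 12: (6.298,-21.26) -> (-3.028,-28.812) [heading=219, move]
  RT 45: heading 219 -> 174
  -- iteration 4/6 --
  PU: pen up
  FD 12: (-3.028,-28.812) -> (-14.963,-27.558) [heading=174, move]
  RT 45: heading 174 -> 129
  -- iteration 5/6 --
  PU: pen up
  FD 12: (-14.963,-27.558) -> (-22.514,-18.232) [heading=129, move]
  RT 45: heading 129 -> 84
  -- iteration 6/6 --
  PU: pen up
  FD 12: (-22.514,-18.232) -> (-21.26,-6.298) [heading=84, move]
  RT 45: heading 84 -> 39
]
FD 4: (-21.26,-6.298) -> (-18.151,-3.78) [heading=39, move]
RT 144: heading 39 -> 255
Final: pos=(-18.151,-3.78), heading=255, 0 segment(s) drawn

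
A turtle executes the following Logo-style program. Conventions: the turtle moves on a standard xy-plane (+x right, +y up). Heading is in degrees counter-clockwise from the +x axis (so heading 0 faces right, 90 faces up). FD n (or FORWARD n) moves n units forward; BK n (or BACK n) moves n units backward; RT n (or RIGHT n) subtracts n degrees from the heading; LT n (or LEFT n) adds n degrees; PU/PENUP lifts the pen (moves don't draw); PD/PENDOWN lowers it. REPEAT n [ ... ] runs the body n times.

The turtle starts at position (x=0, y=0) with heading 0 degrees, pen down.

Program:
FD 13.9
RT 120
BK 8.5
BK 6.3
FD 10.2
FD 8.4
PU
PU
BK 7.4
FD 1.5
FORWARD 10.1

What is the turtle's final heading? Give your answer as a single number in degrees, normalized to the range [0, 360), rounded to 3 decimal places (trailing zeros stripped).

Executing turtle program step by step:
Start: pos=(0,0), heading=0, pen down
FD 13.9: (0,0) -> (13.9,0) [heading=0, draw]
RT 120: heading 0 -> 240
BK 8.5: (13.9,0) -> (18.15,7.361) [heading=240, draw]
BK 6.3: (18.15,7.361) -> (21.3,12.817) [heading=240, draw]
FD 10.2: (21.3,12.817) -> (16.2,3.984) [heading=240, draw]
FD 8.4: (16.2,3.984) -> (12,-3.291) [heading=240, draw]
PU: pen up
PU: pen up
BK 7.4: (12,-3.291) -> (15.7,3.118) [heading=240, move]
FD 1.5: (15.7,3.118) -> (14.95,1.819) [heading=240, move]
FD 10.1: (14.95,1.819) -> (9.9,-6.928) [heading=240, move]
Final: pos=(9.9,-6.928), heading=240, 5 segment(s) drawn

Answer: 240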